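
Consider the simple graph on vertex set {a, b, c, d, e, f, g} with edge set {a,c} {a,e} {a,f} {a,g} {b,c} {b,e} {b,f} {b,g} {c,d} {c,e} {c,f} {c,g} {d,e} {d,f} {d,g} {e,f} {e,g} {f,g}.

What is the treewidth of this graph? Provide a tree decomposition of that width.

The largest bag has 5 vertices, giving width 4; this decomposition certifies tw(G) ≤ 4. For the lower bound, the 5 vertices {c, d, e, f, g} are pairwise adjacent, and any tree decomposition puts a clique entirely inside one bag — forcing width ≥ 4. Combining the bounds, tw(G) = 4.

Treewidth 4.
One such decomposition:
Bags: B1 = {c, d, e, f, g}  B2 = {b, c, e, f, g}  B3 = {a, c, e, f, g}
Tree: B1–B2, B2–B3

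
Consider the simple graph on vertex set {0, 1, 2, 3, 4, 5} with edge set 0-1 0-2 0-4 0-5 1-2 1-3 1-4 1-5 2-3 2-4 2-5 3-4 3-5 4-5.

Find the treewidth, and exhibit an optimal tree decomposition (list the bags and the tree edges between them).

Treewidth 4.
One optimal decomposition is:
Bags: B1 = {0, 1, 2, 4, 5}  B2 = {1, 2, 3, 4, 5}
Tree: B1–B2

Each bag holds 5 vertices, so the decomposition has width 4, which upper-bounds the treewidth. For the lower bound, the 5 vertices {0, 1, 2, 4, 5} are pairwise adjacent, and any tree decomposition puts a clique entirely inside one bag — forcing width ≥ 4. Hence tw(G) = 4 exactly.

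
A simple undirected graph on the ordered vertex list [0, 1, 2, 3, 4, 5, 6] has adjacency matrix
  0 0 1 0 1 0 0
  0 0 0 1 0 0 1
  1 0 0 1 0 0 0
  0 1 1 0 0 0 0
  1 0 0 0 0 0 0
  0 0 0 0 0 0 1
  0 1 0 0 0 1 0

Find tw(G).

A width-1 tree decomposition is:
Bags: B1 = {5, 6}  B2 = {1, 6}  B3 = {1, 3}  B4 = {2, 3}  B5 = {0, 2}  B6 = {0, 4}
Tree: B1–B2, B2–B3, B3–B4, B4–B5, B5–B6
Each bag holds 2 vertices, so the decomposition has width 1, which upper-bounds the treewidth. Since G has at least one edge (e.g. 5–6), it is not an edgeless graph, so tw(G) ≥ 1. The upper and lower bounds meet at 1, so that is the treewidth.

1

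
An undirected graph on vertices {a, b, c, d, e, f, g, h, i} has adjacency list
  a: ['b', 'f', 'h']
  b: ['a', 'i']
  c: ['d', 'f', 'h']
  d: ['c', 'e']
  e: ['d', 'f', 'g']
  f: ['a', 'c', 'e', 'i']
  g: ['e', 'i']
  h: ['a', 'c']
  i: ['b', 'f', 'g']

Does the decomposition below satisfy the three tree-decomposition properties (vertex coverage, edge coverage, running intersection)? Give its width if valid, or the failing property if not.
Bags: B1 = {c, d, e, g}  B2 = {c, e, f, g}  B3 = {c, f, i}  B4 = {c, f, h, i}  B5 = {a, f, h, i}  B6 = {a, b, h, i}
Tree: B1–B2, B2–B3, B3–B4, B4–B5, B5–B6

A tree decomposition must satisfy three properties: every vertex lies in some bag; for every edge, both endpoints lie together in some bag; and for every vertex, the bags containing it form a connected subtree. Here edge (g,i) lies in no bag, so the decomposition is invalid.

No — edge (g,i) lies in no bag.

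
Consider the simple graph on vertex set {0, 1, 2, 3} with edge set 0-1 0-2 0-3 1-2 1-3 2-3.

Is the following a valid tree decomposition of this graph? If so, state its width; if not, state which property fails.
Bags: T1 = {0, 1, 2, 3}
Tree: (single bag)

Yes; width 3.

Checking the three conditions: (i) the bags cover all of {0, 1, 2, 3}; (ii) for each edge, some bag contains both endpoints; (iii) the bags containing any fixed vertex form a subtree. All hold, so the decomposition is valid with width 4 − 1 = 3.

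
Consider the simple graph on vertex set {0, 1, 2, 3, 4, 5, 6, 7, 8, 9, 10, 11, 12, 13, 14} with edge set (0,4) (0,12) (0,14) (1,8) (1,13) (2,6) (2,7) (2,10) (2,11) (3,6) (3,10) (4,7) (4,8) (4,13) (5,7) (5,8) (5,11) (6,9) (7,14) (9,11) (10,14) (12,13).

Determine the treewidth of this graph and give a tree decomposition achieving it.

Every bag has size at most 4, so the width is 4 − 1 = 3 and tw(G) ≤ 3. For the lower bound: the 4 vertex sets {3,6,9}, {10}, {2}, {5,7,11,14} are disjoint, each induces a connected subgraph, and every pair is joined by at least one edge of G. Contracting each set to a single vertex therefore yields K_{4} as a minor, and since treewidth is minor-monotone, tw(G) ≥ tw(K_{4}) = 3. The upper and lower bounds meet at 3, so that is the treewidth.

Treewidth 3.
One such decomposition:
Bags: B1 = {3, 6, 9, 10}  B2 = {2, 6, 9, 10}  B3 = {2, 9, 10, 11}  B4 = {2, 10, 11, 14}  B5 = {2, 7, 11, 14}  B6 = {5, 7, 11, 14}  B7 = {0, 5, 7, 14}  B8 = {0, 4, 5, 7}  B9 = {0, 4, 5, 8}  B10 = {0, 4, 8, 12}  B11 = {4, 8, 12, 13}  B12 = {1, 8, 12, 13}
Tree: B1–B2, B2–B3, B3–B4, B4–B5, B5–B6, B6–B7, B7–B8, B8–B9, B9–B10, B10–B11, B11–B12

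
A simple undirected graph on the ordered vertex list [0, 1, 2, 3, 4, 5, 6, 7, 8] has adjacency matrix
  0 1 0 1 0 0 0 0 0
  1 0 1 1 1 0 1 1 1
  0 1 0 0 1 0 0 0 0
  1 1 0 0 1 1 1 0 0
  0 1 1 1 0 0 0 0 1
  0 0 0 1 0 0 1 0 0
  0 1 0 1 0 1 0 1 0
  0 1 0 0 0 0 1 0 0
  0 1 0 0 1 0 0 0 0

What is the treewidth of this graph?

A width-2 tree decomposition is:
Bags: B1 = {0, 1, 3}  B2 = {1, 3, 4}  B3 = {1, 3, 6}  B4 = {3, 5, 6}  B5 = {1, 6, 7}  B6 = {1, 4, 8}  B7 = {1, 2, 4}
Tree: B1–B2, B2–B3, B3–B4, B3–B5, B2–B6, B6–B7
Each bag holds 3 vertices, so the decomposition has width 2, which upper-bounds the treewidth. For the lower bound, the 3 vertices {1, 4, 8} are pairwise adjacent, and any tree decomposition puts a clique entirely inside one bag — forcing width ≥ 2. Therefore the treewidth is 2.

2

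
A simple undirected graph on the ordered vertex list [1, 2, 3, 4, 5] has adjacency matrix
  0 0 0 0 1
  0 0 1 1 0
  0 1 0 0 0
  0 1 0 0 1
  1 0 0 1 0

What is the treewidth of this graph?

1

A width-1 tree decomposition is:
Bags: B1 = {1, 5}  B2 = {4, 5}  B3 = {2, 4}  B4 = {2, 3}
Tree: B1–B2, B2–B3, B3–B4
Each bag holds 2 vertices, so the decomposition has width 1, which upper-bounds the treewidth. Since G has at least one edge (e.g. 1–5), it is not an edgeless graph, so tw(G) ≥ 1. The upper and lower bounds meet at 1, so that is the treewidth.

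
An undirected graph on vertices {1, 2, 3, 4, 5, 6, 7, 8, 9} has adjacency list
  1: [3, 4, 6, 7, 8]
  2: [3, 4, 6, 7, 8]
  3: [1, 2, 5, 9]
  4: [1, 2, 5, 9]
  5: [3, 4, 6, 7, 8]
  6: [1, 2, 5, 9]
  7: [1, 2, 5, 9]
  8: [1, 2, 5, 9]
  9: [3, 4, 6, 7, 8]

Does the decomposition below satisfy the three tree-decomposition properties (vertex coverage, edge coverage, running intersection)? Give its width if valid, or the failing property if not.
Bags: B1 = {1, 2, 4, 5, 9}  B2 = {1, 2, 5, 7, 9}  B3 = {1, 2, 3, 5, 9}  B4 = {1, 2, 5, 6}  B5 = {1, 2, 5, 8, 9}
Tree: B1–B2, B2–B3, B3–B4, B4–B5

No — edge (9,6) lies in no bag.

A tree decomposition must satisfy three properties: every vertex lies in some bag; for every edge, both endpoints lie together in some bag; and for every vertex, the bags containing it form a connected subtree. Here edge (9,6) lies in no bag, so the decomposition is invalid.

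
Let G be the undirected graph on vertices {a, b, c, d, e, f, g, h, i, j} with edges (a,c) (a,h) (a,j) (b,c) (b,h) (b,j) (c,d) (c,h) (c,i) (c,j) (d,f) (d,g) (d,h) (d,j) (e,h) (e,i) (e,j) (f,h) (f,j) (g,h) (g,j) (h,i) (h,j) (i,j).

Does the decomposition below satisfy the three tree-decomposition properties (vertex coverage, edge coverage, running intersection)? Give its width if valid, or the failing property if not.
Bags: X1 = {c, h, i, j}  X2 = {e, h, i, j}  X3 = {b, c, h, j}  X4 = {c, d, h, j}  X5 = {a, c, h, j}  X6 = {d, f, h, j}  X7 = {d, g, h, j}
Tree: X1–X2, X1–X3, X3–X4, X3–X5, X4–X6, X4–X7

Checking the three conditions: (i) the bags cover all of {a, b, c, d, e, f, g, h, i, j}; (ii) for each edge, some bag contains both endpoints; (iii) the bags containing any fixed vertex form a subtree. All hold, so the decomposition is valid with width 4 − 1 = 3.

Yes; width 3.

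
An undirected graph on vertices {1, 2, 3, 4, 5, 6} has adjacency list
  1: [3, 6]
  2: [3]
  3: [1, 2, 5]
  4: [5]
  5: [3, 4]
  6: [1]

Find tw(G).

A width-1 tree decomposition is:
Bags: B1 = {1, 3}  B2 = {3, 5}  B3 = {2, 3}  B4 = {1, 6}  B5 = {4, 5}
Tree: B1–B2, B1–B3, B1–B4, B2–B5
Each bag holds 2 vertices, so the decomposition has width 1, which upper-bounds the treewidth. Since G has at least one edge (e.g. 3–1), it is not an edgeless graph, so tw(G) ≥ 1. The upper and lower bounds meet at 1, so that is the treewidth.

1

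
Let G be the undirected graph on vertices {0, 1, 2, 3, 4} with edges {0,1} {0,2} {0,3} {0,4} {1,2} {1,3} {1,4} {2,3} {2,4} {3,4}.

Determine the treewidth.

A width-4 tree decomposition is:
Bags: B1 = {0, 1, 2, 3, 4}
Tree: (single bag)
A single bag containing all 5 vertices is trivially a valid decomposition of width 4. Conversely, {0, 1, 2, 3, 4} is a clique of size 5, and the vertices of any clique must share a bag in every tree decomposition; so some bag has ≥ 5 vertices and tw(G) ≥ 4. Combining the bounds, tw(G) = 4.

4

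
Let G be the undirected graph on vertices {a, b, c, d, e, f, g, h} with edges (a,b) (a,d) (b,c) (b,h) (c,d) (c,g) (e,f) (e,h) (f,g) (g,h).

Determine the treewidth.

A width-2 tree decomposition is:
Bags: B1 = {e, f, h}  B2 = {f, g, h}  B3 = {b, g, h}  B4 = {b, c, g}  B5 = {a, b, c}  B6 = {a, c, d}
Tree: B1–B2, B2–B3, B3–B4, B4–B5, B5–B6
The largest bag has 3 vertices, giving width 2; this decomposition certifies tw(G) ≤ 2. For the lower bound, G contains the cycle e–f–g–h–e, so G is not a forest; only forests have treewidth ≤ 1, hence tw(G) ≥ 2. The upper and lower bounds meet at 2, so that is the treewidth.

2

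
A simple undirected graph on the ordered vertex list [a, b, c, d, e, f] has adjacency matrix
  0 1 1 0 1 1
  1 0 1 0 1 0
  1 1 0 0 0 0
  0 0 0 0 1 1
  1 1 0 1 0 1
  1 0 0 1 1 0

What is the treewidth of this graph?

A width-2 tree decomposition is:
Bags: B1 = {a, b, e}  B2 = {a, b, c}  B3 = {a, e, f}  B4 = {d, e, f}
Tree: B1–B2, B1–B3, B3–B4
The largest bag has 3 vertices, giving width 2; this decomposition certifies tw(G) ≤ 2. On the other hand G contains the 3-clique {d, e, f}. A clique must lie in a single bag of any decomposition, so no decomposition can have width below 2. Combining the bounds, tw(G) = 2.

2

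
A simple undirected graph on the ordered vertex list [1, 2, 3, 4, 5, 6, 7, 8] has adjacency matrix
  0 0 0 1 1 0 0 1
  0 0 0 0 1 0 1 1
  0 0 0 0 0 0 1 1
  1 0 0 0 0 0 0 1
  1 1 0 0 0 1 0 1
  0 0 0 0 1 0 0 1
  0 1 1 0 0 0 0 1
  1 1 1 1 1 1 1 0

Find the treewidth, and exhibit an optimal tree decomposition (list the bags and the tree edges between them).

Treewidth 2.
One such decomposition:
Bags: B1 = {2, 5, 8}  B2 = {1, 5, 8}  B3 = {2, 7, 8}  B4 = {1, 4, 8}  B5 = {3, 7, 8}  B6 = {5, 6, 8}
Tree: B1–B2, B1–B3, B2–B4, B3–B5, B1–B6

Each bag holds 3 vertices, so the decomposition has width 2, which upper-bounds the treewidth. On the other hand G contains the 3-clique {3, 7, 8}. A clique must lie in a single bag of any decomposition, so no decomposition can have width below 2. Therefore the treewidth is 2.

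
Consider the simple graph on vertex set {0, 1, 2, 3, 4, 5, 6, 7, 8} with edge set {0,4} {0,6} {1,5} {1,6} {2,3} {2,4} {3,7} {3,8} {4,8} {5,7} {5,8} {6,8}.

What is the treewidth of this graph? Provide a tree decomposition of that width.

The largest bag has 4 vertices, giving width 3; this decomposition certifies tw(G) ≤ 3. For the lower bound: the 4 vertex sets {0,2,4}, {3}, {8}, {1,5,6,7} are disjoint, each induces a connected subgraph, and every pair is joined by at least one edge of G. Contracting each set to a single vertex therefore yields K_{4} as a minor, and since treewidth is minor-monotone, tw(G) ≥ tw(K_{4}) = 3. Combining the bounds, tw(G) = 3.

Treewidth 3.
One optimal decomposition is:
Bags: B1 = {0, 2, 3, 4}  B2 = {0, 3, 4, 8}  B3 = {0, 3, 6, 8}  B4 = {3, 6, 7, 8}  B5 = {5, 6, 7, 8}  B6 = {1, 5, 6, 7}
Tree: B1–B2, B2–B3, B3–B4, B4–B5, B5–B6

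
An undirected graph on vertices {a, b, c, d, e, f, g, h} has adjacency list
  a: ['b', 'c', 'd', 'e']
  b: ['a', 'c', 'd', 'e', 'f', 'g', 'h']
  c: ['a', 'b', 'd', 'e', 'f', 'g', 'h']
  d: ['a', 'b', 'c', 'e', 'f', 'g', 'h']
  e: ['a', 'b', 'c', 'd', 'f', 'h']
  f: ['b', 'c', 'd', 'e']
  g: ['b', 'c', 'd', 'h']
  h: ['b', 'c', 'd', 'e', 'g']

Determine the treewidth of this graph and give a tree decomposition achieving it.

Treewidth 4.
Bags: B1 = {b, c, d, g, h}  B2 = {b, c, d, e, h}  B3 = {b, c, d, e, f}  B4 = {a, b, c, d, e}
Tree: B1–B2, B2–B3, B2–B4

The largest bag has 5 vertices, giving width 4; this decomposition certifies tw(G) ≤ 4. On the other hand G contains the 5-clique {b, c, d, g, h}. A clique must lie in a single bag of any decomposition, so no decomposition can have width below 4. The upper and lower bounds meet at 4, so that is the treewidth.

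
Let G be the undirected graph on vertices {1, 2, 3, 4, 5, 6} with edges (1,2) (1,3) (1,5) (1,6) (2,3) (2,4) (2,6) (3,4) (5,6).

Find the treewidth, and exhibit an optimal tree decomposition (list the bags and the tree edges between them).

Every bag has size at most 3, so the width is 3 − 1 = 2 and tw(G) ≤ 2. For the lower bound, the 3 vertices {1, 2, 3} are pairwise adjacent, and any tree decomposition puts a clique entirely inside one bag — forcing width ≥ 2. The upper and lower bounds meet at 2, so that is the treewidth.

Treewidth 2.
One such decomposition:
Bags: B1 = {1, 2, 3}  B2 = {1, 2, 6}  B3 = {2, 3, 4}  B4 = {1, 5, 6}
Tree: B1–B2, B1–B3, B2–B4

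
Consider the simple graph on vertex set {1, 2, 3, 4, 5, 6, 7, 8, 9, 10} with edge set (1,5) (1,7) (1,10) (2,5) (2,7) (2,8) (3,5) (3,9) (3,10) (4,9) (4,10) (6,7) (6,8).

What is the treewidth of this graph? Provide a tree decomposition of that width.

Every bag has size at most 3, so the width is 3 − 1 = 2 and tw(G) ≤ 2. Since 6–8–2–7–6 is a cycle in G, G is not acyclic. Forests are exactly the graphs of treewidth ≤ 1, so tw(G) ≥ 2. Combining the bounds, tw(G) = 2.

Treewidth 2.
One such decomposition:
Bags: B1 = {6, 7, 8}  B2 = {2, 7, 8}  B3 = {1, 2, 7}  B4 = {1, 2, 5}  B5 = {1, 5, 10}  B6 = {3, 5, 10}  B7 = {3, 4, 10}  B8 = {3, 4, 9}
Tree: B1–B2, B2–B3, B3–B4, B4–B5, B5–B6, B6–B7, B7–B8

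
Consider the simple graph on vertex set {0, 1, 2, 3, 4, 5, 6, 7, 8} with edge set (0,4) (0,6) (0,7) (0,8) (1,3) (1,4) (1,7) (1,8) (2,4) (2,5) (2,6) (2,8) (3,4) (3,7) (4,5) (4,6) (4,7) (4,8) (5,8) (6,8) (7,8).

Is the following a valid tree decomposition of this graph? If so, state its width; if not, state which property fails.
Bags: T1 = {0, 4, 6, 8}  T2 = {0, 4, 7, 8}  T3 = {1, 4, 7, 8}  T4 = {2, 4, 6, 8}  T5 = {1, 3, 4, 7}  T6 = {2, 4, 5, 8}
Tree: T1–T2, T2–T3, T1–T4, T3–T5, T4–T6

Vertex coverage: the bags together contain {0, 1, 2, 3, 4, 5, 6, 7, 8}, the full vertex set. Edge coverage: each edge of G has both endpoints in at least one bag. Running intersection: for every vertex, the bags containing it form a connected subtree. All three properties hold, so this is a valid tree decomposition of width max|bag| − 1 = 3, and hence tw(G) ≤ 3.

Yes; width 3.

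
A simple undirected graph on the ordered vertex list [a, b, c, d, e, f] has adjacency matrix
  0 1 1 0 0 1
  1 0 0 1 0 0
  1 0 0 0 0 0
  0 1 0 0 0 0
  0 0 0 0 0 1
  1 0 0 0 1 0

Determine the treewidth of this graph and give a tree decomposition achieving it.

The largest bag has 2 vertices, giving width 1; this decomposition certifies tw(G) ≤ 1. Any graph with an edge has treewidth ≥ 1, and G has the edge f–a. Therefore the treewidth is 1.

Treewidth 1.
One such decomposition:
Bags: B1 = {a, f}  B2 = {a, b}  B3 = {b, d}  B4 = {e, f}  B5 = {a, c}
Tree: B1–B2, B2–B3, B1–B4, B1–B5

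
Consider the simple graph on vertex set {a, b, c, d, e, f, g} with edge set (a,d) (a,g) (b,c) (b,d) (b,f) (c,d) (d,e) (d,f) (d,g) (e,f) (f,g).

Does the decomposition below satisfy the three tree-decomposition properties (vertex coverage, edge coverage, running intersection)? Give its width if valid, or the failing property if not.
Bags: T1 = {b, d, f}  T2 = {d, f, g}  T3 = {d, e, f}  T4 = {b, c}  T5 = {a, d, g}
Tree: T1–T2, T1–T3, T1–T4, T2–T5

No — edge (d,c) lies in no bag.

A tree decomposition must satisfy three properties: every vertex lies in some bag; for every edge, both endpoints lie together in some bag; and for every vertex, the bags containing it form a connected subtree. Here edge (d,c) lies in no bag, so the decomposition is invalid.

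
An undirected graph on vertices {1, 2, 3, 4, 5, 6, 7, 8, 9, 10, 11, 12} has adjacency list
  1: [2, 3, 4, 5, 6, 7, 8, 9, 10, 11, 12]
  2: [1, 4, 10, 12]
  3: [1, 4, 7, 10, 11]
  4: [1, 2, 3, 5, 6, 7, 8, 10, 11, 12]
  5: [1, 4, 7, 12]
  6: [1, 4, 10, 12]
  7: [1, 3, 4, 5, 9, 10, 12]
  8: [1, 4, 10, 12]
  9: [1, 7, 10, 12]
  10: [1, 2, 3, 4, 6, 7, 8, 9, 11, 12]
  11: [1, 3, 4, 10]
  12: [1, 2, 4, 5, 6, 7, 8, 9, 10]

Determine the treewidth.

A width-4 tree decomposition is:
Bags: B1 = {1, 4, 7, 10, 12}  B2 = {1, 2, 4, 10, 12}  B3 = {1, 4, 8, 10, 12}  B4 = {1, 4, 6, 10, 12}  B5 = {1, 3, 4, 7, 10}  B6 = {1, 4, 5, 7, 12}  B7 = {1, 3, 4, 10, 11}  B8 = {1, 7, 9, 10, 12}
Tree: B1–B2, B1–B3, B1–B4, B1–B5, B1–B6, B5–B7, B1–B8
Each bag holds 5 vertices, so the decomposition has width 4, which upper-bounds the treewidth. Conversely, {1, 7, 9, 10, 12} is a clique of size 5, and the vertices of any clique must share a bag in every tree decomposition; so some bag has ≥ 5 vertices and tw(G) ≥ 4. Therefore the treewidth is 4.

4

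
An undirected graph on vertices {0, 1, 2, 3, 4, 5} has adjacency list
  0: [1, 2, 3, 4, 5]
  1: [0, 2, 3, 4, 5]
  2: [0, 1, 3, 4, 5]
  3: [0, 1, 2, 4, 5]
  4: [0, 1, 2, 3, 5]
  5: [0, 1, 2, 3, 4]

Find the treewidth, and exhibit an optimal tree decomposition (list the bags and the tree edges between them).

With just one bag of size 6, the width is 6 − 1 = 5, so tw(G) ≤ 5. For the lower bound, the 6 vertices {0, 1, 2, 3, 4, 5} are pairwise adjacent, and any tree decomposition puts a clique entirely inside one bag — forcing width ≥ 5. Hence tw(G) = 5 exactly.

Treewidth 5.
One such decomposition:
Bags: B1 = {0, 1, 2, 3, 4, 5}
Tree: (single bag)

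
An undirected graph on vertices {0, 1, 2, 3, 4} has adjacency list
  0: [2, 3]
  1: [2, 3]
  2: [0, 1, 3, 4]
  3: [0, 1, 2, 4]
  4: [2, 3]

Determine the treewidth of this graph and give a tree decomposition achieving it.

Treewidth 2.
One optimal decomposition is:
Bags: B1 = {0, 2, 3}  B2 = {2, 3, 4}  B3 = {1, 2, 3}
Tree: B1–B2, B1–B3

Every bag has size at most 3, so the width is 3 − 1 = 2 and tw(G) ≤ 2. On the other hand G contains the 3-clique {0, 2, 3}. A clique must lie in a single bag of any decomposition, so no decomposition can have width below 2. Combining the bounds, tw(G) = 2.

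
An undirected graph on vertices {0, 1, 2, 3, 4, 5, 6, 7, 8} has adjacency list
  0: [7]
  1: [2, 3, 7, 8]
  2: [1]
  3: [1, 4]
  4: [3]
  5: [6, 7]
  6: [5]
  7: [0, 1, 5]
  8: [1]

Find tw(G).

A width-1 tree decomposition is:
Bags: B1 = {0, 7}  B2 = {5, 7}  B3 = {5, 6}  B4 = {1, 7}  B5 = {1, 3}  B6 = {1, 2}  B7 = {1, 8}  B8 = {3, 4}
Tree: B1–B2, B2–B3, B1–B4, B4–B5, B4–B6, B5–B7, B5–B8
The largest bag has 2 vertices, giving width 1; this decomposition certifies tw(G) ≤ 1. Any graph with an edge has treewidth ≥ 1, and G has the edge 0–7. Therefore the treewidth is 1.

1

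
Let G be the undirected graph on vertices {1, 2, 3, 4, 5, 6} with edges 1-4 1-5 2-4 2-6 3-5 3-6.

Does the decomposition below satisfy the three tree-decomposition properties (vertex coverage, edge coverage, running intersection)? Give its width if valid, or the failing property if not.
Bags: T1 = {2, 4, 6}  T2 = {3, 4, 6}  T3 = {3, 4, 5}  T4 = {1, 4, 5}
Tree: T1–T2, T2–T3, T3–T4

Yes; width 2.

Every vertex of G appears in some bag (union = {1, 2, 3, 4, 5, 6}); every edge is covered by a bag; and for each vertex v the set of bags containing v is connected in the bag tree. The decomposition is therefore valid. The largest bag has 3 vertices, so the width is 2.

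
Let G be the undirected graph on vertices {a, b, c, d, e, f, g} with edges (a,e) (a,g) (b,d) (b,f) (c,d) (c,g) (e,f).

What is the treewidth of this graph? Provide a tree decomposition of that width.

Treewidth 2.
Bags: B1 = {b, d, f}  B2 = {c, d, f}  B3 = {c, f, g}  B4 = {a, f, g}  B5 = {a, e, f}
Tree: B1–B2, B2–B3, B3–B4, B4–B5

Each bag holds 3 vertices, so the decomposition has width 2, which upper-bounds the treewidth. Since f–b–d–c–g–a–e–f is a cycle in G, G is not acyclic. Forests are exactly the graphs of treewidth ≤ 1, so tw(G) ≥ 2. Hence tw(G) = 2 exactly.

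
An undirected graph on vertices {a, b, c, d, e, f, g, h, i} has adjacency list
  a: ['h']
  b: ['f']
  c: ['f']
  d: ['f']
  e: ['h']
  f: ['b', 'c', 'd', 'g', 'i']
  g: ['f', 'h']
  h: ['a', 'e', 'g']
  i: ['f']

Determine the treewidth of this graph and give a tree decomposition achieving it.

Every bag has size at most 2, so the width is 2 − 1 = 1 and tw(G) ≤ 1. G has an edge, so its treewidth is at least 1. Therefore the treewidth is 1.

Treewidth 1.
One optimal decomposition is:
Bags: B1 = {g, h}  B2 = {a, h}  B3 = {f, g}  B4 = {c, f}  B5 = {b, f}  B6 = {e, h}  B7 = {d, f}  B8 = {f, i}
Tree: B1–B2, B1–B3, B3–B4, B4–B5, B1–B6, B5–B7, B7–B8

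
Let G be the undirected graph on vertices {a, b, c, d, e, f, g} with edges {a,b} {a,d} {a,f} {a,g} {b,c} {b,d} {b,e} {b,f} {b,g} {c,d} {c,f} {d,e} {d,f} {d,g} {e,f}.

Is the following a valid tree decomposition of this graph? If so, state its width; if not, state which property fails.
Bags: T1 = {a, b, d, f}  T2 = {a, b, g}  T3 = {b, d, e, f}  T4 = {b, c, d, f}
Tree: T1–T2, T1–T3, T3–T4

No — edge (d,g) lies in no bag.

A tree decomposition must satisfy three properties: every vertex lies in some bag; for every edge, both endpoints lie together in some bag; and for every vertex, the bags containing it form a connected subtree. Here edge (d,g) lies in no bag, so the decomposition is invalid.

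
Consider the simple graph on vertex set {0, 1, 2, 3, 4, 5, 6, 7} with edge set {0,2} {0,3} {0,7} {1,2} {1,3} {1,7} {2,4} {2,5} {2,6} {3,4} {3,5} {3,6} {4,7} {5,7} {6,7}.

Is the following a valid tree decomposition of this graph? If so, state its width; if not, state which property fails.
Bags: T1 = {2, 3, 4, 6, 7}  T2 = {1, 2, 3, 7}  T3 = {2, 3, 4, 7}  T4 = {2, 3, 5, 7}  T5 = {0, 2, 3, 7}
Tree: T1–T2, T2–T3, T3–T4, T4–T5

No — bags containing vertex 4 are not connected in the tree.

A tree decomposition must satisfy three properties: every vertex lies in some bag; for every edge, both endpoints lie together in some bag; and for every vertex, the bags containing it form a connected subtree. Here bags containing vertex 4 are not connected in the tree, so the decomposition is invalid.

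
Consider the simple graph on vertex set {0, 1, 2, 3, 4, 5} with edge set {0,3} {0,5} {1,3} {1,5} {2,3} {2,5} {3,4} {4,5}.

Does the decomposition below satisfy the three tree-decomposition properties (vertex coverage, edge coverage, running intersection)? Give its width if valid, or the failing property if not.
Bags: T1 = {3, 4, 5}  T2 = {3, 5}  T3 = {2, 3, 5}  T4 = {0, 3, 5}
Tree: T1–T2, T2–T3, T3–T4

A tree decomposition must satisfy three properties: every vertex lies in some bag; for every edge, both endpoints lie together in some bag; and for every vertex, the bags containing it form a connected subtree. Here vertex 1 appears in no bag, so the decomposition is invalid.

No — vertex 1 appears in no bag.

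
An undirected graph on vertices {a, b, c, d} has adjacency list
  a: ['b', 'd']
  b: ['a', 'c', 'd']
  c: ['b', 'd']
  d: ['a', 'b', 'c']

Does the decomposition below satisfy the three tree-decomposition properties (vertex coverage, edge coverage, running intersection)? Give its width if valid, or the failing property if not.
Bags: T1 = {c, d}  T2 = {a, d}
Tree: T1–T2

No — vertex b appears in no bag.

A tree decomposition must satisfy three properties: every vertex lies in some bag; for every edge, both endpoints lie together in some bag; and for every vertex, the bags containing it form a connected subtree. Here vertex b appears in no bag, so the decomposition is invalid.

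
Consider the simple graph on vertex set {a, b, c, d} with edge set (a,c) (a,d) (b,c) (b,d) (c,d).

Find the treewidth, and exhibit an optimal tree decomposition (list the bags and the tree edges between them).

Treewidth 2.
One such decomposition:
Bags: B1 = {b, c, d}  B2 = {a, c, d}
Tree: B1–B2

Each bag holds 3 vertices, so the decomposition has width 2, which upper-bounds the treewidth. Conversely, {a, c, d} is a clique of size 3, and the vertices of any clique must share a bag in every tree decomposition; so some bag has ≥ 3 vertices and tw(G) ≥ 2. Combining the bounds, tw(G) = 2.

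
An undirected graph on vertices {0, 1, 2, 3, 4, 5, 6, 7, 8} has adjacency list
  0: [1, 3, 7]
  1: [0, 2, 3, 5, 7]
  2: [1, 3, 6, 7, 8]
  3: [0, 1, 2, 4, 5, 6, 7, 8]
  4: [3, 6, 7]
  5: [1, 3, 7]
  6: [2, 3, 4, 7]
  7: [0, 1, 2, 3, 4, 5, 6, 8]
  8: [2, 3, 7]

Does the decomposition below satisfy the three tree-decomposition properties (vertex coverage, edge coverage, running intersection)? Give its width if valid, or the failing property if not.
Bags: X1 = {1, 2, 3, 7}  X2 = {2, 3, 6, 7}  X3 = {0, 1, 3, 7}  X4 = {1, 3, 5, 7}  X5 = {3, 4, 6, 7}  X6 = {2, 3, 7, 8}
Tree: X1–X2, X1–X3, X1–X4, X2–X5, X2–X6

Yes; width 3.

Checking the three conditions: (i) the bags cover all of {0, 1, 2, 3, 4, 5, 6, 7, 8}; (ii) for each edge, some bag contains both endpoints; (iii) the bags containing any fixed vertex form a subtree. All hold, so the decomposition is valid with width 4 − 1 = 3.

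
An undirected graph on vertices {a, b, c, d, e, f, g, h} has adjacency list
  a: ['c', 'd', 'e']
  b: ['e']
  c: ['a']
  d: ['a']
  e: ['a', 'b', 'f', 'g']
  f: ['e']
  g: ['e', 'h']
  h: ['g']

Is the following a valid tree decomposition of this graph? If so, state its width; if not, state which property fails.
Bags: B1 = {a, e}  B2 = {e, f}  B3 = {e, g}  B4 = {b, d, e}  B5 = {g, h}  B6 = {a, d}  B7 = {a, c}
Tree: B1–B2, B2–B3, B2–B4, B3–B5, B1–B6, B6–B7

A tree decomposition must satisfy three properties: every vertex lies in some bag; for every edge, both endpoints lie together in some bag; and for every vertex, the bags containing it form a connected subtree. Here bags containing vertex d are not connected in the tree, so the decomposition is invalid.

No — bags containing vertex d are not connected in the tree.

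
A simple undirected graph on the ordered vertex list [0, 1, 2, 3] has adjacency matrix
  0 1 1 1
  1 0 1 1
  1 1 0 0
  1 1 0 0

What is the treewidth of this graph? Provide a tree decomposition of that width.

Each bag holds 3 vertices, so the decomposition has width 2, which upper-bounds the treewidth. For the lower bound, the 3 vertices {0, 1, 2} are pairwise adjacent, and any tree decomposition puts a clique entirely inside one bag — forcing width ≥ 2. Hence tw(G) = 2 exactly.

Treewidth 2.
One such decomposition:
Bags: B1 = {0, 1, 2}  B2 = {0, 1, 3}
Tree: B1–B2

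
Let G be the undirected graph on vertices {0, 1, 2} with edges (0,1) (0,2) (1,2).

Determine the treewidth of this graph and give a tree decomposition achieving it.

Treewidth 2.
One such decomposition:
Bags: B1 = {0, 1, 2}
Tree: (single bag)

With just one bag of size 3, the width is 3 − 1 = 2, so tw(G) ≤ 2. Conversely, {0, 1, 2} is a clique of size 3, and the vertices of any clique must share a bag in every tree decomposition; so some bag has ≥ 3 vertices and tw(G) ≥ 2. Therefore the treewidth is 2.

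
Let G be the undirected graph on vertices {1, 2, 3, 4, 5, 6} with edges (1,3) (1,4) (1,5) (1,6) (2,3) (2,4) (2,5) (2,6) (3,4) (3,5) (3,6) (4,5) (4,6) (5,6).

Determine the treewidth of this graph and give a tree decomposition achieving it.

Treewidth 4.
One such decomposition:
Bags: B1 = {1, 3, 4, 5, 6}  B2 = {2, 3, 4, 5, 6}
Tree: B1–B2

The largest bag has 5 vertices, giving width 4; this decomposition certifies tw(G) ≤ 4. On the other hand G contains the 5-clique {1, 3, 4, 5, 6}. A clique must lie in a single bag of any decomposition, so no decomposition can have width below 4. Hence tw(G) = 4 exactly.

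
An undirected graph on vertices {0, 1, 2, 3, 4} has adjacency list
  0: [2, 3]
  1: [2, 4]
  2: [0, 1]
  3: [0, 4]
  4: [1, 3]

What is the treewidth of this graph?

2

A width-2 tree decomposition is:
Bags: B1 = {1, 2, 4}  B2 = {0, 2, 4}  B3 = {0, 3, 4}
Tree: B1–B2, B2–B3
The largest bag has 3 vertices, giving width 2; this decomposition certifies tw(G) ≤ 2. For the lower bound, G contains the cycle 4–1–2–0–3–4, so G is not a forest; only forests have treewidth ≤ 1, hence tw(G) ≥ 2. Therefore the treewidth is 2.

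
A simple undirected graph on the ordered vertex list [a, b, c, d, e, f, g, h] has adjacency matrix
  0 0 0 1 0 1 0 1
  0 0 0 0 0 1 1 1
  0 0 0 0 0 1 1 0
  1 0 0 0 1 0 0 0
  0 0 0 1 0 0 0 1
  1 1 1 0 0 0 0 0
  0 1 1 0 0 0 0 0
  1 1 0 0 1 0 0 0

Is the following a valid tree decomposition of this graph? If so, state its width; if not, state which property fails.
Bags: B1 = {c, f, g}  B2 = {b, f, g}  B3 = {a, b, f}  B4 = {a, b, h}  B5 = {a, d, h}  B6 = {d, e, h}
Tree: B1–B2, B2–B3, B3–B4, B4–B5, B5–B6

Every vertex of G appears in some bag (union = {a, b, c, d, e, f, g, h}); every edge is covered by a bag; and for each vertex v the set of bags containing v is connected in the bag tree. The decomposition is therefore valid. The largest bag has 3 vertices, so the width is 2.

Yes; width 2.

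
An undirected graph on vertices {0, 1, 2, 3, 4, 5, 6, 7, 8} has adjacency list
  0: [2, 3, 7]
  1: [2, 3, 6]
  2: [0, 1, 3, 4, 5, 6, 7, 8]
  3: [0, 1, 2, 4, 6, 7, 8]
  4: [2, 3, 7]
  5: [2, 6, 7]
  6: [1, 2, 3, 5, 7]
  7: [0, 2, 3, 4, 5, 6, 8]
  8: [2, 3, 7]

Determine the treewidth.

A width-3 tree decomposition is:
Bags: B1 = {2, 5, 6, 7}  B2 = {2, 3, 6, 7}  B3 = {2, 3, 7, 8}  B4 = {1, 2, 3, 6}  B5 = {0, 2, 3, 7}  B6 = {2, 3, 4, 7}
Tree: B1–B2, B2–B3, B2–B4, B3–B5, B2–B6
The largest bag has 4 vertices, giving width 3; this decomposition certifies tw(G) ≤ 3. Conversely, {1, 2, 3, 6} is a clique of size 4, and the vertices of any clique must share a bag in every tree decomposition; so some bag has ≥ 4 vertices and tw(G) ≥ 3. Hence tw(G) = 3 exactly.

3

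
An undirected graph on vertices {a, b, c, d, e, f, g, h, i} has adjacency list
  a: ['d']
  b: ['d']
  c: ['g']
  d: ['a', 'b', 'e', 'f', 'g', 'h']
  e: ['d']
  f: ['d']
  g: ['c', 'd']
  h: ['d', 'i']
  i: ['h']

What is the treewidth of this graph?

1

A width-1 tree decomposition is:
Bags: B1 = {d, g}  B2 = {c, g}  B3 = {d, h}  B4 = {d, f}  B5 = {b, d}  B6 = {a, d}  B7 = {d, e}  B8 = {h, i}
Tree: B1–B2, B1–B3, B3–B4, B1–B5, B3–B6, B5–B7, B3–B8
The largest bag has 2 vertices, giving width 1; this decomposition certifies tw(G) ≤ 1. Since G has at least one edge (e.g. g–d), it is not an edgeless graph, so tw(G) ≥ 1. Hence tw(G) = 1 exactly.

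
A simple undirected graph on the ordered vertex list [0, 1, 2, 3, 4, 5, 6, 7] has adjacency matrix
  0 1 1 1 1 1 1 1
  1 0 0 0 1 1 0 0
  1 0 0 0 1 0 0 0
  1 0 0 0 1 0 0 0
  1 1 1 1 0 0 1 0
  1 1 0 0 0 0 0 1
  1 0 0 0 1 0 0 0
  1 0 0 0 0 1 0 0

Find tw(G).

2

A width-2 tree decomposition is:
Bags: B1 = {0, 2, 4}  B2 = {0, 1, 4}  B3 = {0, 1, 5}  B4 = {0, 4, 6}  B5 = {0, 5, 7}  B6 = {0, 3, 4}
Tree: B1–B2, B2–B3, B1–B4, B3–B5, B2–B6
The largest bag has 3 vertices, giving width 2; this decomposition certifies tw(G) ≤ 2. On the other hand G contains the 3-clique {0, 1, 4}. A clique must lie in a single bag of any decomposition, so no decomposition can have width below 2. Therefore the treewidth is 2.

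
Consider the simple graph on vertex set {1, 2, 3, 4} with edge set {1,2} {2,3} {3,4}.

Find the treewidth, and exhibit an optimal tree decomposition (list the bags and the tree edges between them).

Treewidth 1.
Bags: B1 = {2, 3}  B2 = {1, 2}  B3 = {3, 4}
Tree: B1–B2, B1–B3

Every bag has size at most 2, so the width is 2 − 1 = 1 and tw(G) ≤ 1. G has an edge, so its treewidth is at least 1. Hence tw(G) = 1 exactly.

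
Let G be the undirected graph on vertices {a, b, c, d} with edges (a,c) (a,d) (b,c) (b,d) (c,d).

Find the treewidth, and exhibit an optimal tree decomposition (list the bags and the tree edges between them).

Every bag has size at most 3, so the width is 3 − 1 = 2 and tw(G) ≤ 2. On the other hand G contains the 3-clique {a, c, d}. A clique must lie in a single bag of any decomposition, so no decomposition can have width below 2. Therefore the treewidth is 2.

Treewidth 2.
One optimal decomposition is:
Bags: B1 = {b, c, d}  B2 = {a, c, d}
Tree: B1–B2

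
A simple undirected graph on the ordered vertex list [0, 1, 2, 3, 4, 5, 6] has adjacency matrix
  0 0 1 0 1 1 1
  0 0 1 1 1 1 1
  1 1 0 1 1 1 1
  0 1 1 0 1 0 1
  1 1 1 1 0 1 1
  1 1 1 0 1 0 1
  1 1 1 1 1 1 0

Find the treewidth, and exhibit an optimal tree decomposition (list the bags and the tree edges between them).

Every bag has size at most 5, so the width is 5 − 1 = 4 and tw(G) ≤ 4. On the other hand G contains the 5-clique {0, 2, 4, 5, 6}. A clique must lie in a single bag of any decomposition, so no decomposition can have width below 4. The upper and lower bounds meet at 4, so that is the treewidth.

Treewidth 4.
Bags: B1 = {0, 2, 4, 5, 6}  B2 = {1, 2, 4, 5, 6}  B3 = {1, 2, 3, 4, 6}
Tree: B1–B2, B2–B3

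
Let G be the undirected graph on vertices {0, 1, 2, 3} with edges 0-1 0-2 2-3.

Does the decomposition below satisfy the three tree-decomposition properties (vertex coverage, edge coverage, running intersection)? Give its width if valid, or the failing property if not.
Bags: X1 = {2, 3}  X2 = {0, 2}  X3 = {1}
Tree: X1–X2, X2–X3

A tree decomposition must satisfy three properties: every vertex lies in some bag; for every edge, both endpoints lie together in some bag; and for every vertex, the bags containing it form a connected subtree. Here edge (0,1) lies in no bag, so the decomposition is invalid.

No — edge (0,1) lies in no bag.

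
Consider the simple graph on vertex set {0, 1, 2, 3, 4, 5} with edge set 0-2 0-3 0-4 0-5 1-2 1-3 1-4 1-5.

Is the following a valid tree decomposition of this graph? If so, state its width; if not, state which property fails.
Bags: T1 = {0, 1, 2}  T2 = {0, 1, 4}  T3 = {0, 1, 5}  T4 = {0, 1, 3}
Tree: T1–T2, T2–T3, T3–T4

Yes; width 2.

Every vertex of G appears in some bag (union = {0, 1, 2, 3, 4, 5}); every edge is covered by a bag; and for each vertex v the set of bags containing v is connected in the bag tree. The decomposition is therefore valid. The largest bag has 3 vertices, so the width is 2.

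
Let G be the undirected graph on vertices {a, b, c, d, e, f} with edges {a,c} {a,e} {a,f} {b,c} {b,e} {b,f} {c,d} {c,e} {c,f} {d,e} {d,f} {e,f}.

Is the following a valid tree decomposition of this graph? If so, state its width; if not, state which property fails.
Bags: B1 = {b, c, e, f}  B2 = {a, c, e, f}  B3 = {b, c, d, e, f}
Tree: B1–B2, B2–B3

No — bags containing vertex b are not connected in the tree.

A tree decomposition must satisfy three properties: every vertex lies in some bag; for every edge, both endpoints lie together in some bag; and for every vertex, the bags containing it form a connected subtree. Here bags containing vertex b are not connected in the tree, so the decomposition is invalid.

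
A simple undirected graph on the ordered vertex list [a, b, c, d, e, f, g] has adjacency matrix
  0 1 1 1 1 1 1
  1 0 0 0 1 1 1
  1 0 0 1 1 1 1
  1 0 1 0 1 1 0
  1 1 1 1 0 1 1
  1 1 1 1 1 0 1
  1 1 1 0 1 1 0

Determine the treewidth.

A width-4 tree decomposition is:
Bags: B1 = {a, b, e, f, g}  B2 = {a, c, e, f, g}  B3 = {a, c, d, e, f}
Tree: B1–B2, B2–B3
The largest bag has 5 vertices, giving width 4; this decomposition certifies tw(G) ≤ 4. Conversely, {a, c, d, e, f} is a clique of size 5, and the vertices of any clique must share a bag in every tree decomposition; so some bag has ≥ 5 vertices and tw(G) ≥ 4. Combining the bounds, tw(G) = 4.

4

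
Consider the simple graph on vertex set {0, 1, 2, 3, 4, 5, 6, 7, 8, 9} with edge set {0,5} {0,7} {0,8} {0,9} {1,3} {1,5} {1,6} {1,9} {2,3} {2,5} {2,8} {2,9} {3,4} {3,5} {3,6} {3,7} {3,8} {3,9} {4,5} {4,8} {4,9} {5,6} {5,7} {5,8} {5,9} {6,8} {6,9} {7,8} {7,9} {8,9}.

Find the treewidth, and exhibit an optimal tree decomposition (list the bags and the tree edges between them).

Treewidth 4.
One such decomposition:
Bags: B1 = {3, 5, 6, 8, 9}  B2 = {3, 5, 7, 8, 9}  B3 = {3, 4, 5, 8, 9}  B4 = {1, 3, 5, 6, 9}  B5 = {2, 3, 5, 8, 9}  B6 = {0, 5, 7, 8, 9}
Tree: B1–B2, B2–B3, B1–B4, B2–B5, B2–B6

The largest bag has 5 vertices, giving width 4; this decomposition certifies tw(G) ≤ 4. Conversely, {0, 5, 7, 8, 9} is a clique of size 5, and the vertices of any clique must share a bag in every tree decomposition; so some bag has ≥ 5 vertices and tw(G) ≥ 4. Therefore the treewidth is 4.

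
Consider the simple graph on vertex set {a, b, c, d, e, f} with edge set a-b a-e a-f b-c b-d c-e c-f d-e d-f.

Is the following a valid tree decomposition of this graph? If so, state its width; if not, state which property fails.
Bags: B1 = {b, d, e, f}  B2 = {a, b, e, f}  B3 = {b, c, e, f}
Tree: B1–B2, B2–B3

Vertex coverage: the bags together contain {a, b, c, d, e, f}, the full vertex set. Edge coverage: each edge of G has both endpoints in at least one bag. Running intersection: for every vertex, the bags containing it form a connected subtree. All three properties hold, so this is a valid tree decomposition of width max|bag| − 1 = 3, and hence tw(G) ≤ 3.

Yes; width 3.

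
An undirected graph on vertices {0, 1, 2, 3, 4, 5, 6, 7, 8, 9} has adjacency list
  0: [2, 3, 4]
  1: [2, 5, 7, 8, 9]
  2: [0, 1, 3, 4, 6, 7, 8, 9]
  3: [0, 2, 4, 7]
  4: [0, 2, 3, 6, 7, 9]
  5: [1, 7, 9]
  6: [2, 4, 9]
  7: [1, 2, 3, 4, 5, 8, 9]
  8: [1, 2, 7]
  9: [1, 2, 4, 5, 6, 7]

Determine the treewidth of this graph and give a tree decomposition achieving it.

Every bag has size at most 4, so the width is 4 − 1 = 3 and tw(G) ≤ 3. For the lower bound, the 4 vertices {1, 2, 7, 8} are pairwise adjacent, and any tree decomposition puts a clique entirely inside one bag — forcing width ≥ 3. Hence tw(G) = 3 exactly.

Treewidth 3.
One optimal decomposition is:
Bags: B1 = {1, 2, 7, 9}  B2 = {1, 5, 7, 9}  B3 = {2, 4, 7, 9}  B4 = {2, 3, 4, 7}  B5 = {0, 2, 3, 4}  B6 = {1, 2, 7, 8}  B7 = {2, 4, 6, 9}
Tree: B1–B2, B1–B3, B3–B4, B4–B5, B1–B6, B3–B7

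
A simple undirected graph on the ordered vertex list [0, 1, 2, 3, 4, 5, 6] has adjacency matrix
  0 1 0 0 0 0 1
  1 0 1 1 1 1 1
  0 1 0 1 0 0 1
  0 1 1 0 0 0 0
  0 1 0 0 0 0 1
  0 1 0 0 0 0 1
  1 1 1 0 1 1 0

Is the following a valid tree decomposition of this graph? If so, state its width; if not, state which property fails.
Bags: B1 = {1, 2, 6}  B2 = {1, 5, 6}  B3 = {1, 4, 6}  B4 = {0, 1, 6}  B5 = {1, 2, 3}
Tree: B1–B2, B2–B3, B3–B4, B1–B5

Yes; width 2.

Every vertex of G appears in some bag (union = {0, 1, 2, 3, 4, 5, 6}); every edge is covered by a bag; and for each vertex v the set of bags containing v is connected in the bag tree. The decomposition is therefore valid. The largest bag has 3 vertices, so the width is 2.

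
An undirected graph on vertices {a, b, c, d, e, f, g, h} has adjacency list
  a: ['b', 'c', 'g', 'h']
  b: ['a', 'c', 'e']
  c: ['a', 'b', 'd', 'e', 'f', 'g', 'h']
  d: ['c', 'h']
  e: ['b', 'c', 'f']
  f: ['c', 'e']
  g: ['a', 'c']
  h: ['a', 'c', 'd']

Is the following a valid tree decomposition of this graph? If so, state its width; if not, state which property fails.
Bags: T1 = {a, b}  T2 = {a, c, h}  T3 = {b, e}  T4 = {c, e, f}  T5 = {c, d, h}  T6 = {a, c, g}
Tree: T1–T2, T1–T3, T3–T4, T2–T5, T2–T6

A tree decomposition must satisfy three properties: every vertex lies in some bag; for every edge, both endpoints lie together in some bag; and for every vertex, the bags containing it form a connected subtree. Here edge (c,b) lies in no bag, so the decomposition is invalid.

No — edge (c,b) lies in no bag.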